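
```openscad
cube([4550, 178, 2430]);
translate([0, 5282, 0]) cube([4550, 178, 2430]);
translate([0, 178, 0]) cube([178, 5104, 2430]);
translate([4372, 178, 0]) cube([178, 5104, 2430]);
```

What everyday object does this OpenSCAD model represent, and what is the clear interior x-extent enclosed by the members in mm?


A house (or room) frame. The interior width is 4194 mm.

Four 2430 mm walls enclosing a rectangle with no floor or roof — a room or house frame. Outside width is 4550 mm and wall thickness is 178 mm, so the interior width is 4550 − 2 × 178 = 4194 mm.


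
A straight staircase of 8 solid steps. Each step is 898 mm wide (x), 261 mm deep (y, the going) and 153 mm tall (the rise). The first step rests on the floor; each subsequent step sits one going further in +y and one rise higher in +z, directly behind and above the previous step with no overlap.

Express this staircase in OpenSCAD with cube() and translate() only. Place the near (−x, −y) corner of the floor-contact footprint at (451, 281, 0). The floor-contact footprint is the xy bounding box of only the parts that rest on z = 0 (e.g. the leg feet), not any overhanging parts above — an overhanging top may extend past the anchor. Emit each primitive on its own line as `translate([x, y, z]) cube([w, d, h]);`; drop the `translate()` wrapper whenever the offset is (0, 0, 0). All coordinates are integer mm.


translate([451, 281, 0]) cube([898, 261, 153]);
translate([451, 542, 153]) cube([898, 261, 153]);
translate([451, 803, 306]) cube([898, 261, 153]);
translate([451, 1064, 459]) cube([898, 261, 153]);
translate([451, 1325, 612]) cube([898, 261, 153]);
translate([451, 1586, 765]) cube([898, 261, 153]);
translate([451, 1847, 918]) cube([898, 261, 153]);
translate([451, 2108, 1071]) cube([898, 261, 153]);


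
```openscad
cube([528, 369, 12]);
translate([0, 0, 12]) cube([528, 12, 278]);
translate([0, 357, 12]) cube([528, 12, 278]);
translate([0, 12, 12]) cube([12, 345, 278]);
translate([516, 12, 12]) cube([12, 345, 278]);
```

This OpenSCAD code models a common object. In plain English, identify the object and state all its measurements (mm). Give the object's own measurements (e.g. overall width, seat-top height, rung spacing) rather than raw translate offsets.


An open-topped rectangular box: outside dimensions 528×369×290 mm, with a uniform wall and base thickness of 12 mm. The base is a full 528×369 slab on the floor; four walls sit on top of the base. The front and back walls (the −y and +y sides) span the full width; the two side walls fit between them.


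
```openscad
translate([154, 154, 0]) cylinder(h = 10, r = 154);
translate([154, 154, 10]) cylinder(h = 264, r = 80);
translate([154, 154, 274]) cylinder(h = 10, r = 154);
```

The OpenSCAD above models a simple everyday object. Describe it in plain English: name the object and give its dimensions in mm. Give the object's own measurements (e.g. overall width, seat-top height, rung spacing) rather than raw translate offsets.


A spool: two coaxial disc flanges of radius 154 mm and thickness 10 mm, joined by a core cylinder of radius 80 mm and height 264 mm. The lower flange rests on z = 0 and the three cylinders share a vertical axis.


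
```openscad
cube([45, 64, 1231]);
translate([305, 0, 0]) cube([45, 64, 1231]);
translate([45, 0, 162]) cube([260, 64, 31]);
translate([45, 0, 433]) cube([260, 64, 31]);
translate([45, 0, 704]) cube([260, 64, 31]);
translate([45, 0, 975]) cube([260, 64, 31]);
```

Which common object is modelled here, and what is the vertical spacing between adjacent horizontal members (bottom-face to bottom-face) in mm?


A ladder. The rung spacing is 271 mm.

Two tall 45×64 posts with 4 short bars between them — a ladder. Adjacent rungs sit at z = 162 and z = 433, so the spacing is 433 − 162 = 271 mm.


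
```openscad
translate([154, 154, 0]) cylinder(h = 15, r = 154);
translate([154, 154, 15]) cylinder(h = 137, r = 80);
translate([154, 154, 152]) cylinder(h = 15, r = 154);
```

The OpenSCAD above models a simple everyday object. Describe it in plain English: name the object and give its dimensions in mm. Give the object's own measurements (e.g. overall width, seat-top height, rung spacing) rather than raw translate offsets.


A spool: two coaxial disc flanges of radius 154 mm and thickness 15 mm, joined by a core cylinder of radius 80 mm and height 137 mm. The lower flange rests on z = 0 and the three cylinders share a vertical axis.


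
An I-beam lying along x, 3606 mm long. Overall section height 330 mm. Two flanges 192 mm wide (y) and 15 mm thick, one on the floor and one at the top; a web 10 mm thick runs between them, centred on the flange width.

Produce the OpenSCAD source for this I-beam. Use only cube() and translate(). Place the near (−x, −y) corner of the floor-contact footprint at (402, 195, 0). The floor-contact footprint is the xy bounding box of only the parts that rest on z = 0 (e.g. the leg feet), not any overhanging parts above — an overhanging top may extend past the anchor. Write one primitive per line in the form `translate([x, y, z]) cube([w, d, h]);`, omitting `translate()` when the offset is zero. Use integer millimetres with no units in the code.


translate([402, 195, 0]) cube([3606, 192, 15]);
translate([402, 286, 15]) cube([3606, 10, 300]);
translate([402, 195, 315]) cube([3606, 192, 15]);


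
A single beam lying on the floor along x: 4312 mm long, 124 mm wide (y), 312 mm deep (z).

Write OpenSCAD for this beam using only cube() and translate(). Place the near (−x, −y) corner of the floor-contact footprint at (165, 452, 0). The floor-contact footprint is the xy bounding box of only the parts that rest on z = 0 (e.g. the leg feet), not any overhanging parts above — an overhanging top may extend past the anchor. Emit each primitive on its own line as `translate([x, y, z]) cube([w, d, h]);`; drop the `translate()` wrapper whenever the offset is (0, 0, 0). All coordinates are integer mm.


translate([165, 452, 0]) cube([4312, 124, 312]);


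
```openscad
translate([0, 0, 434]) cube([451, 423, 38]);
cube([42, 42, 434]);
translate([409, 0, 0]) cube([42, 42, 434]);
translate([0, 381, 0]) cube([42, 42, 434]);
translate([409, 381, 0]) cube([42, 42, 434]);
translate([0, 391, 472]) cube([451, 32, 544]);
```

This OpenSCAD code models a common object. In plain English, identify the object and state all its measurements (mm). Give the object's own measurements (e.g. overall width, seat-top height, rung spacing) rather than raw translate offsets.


A chair. The seat is a 451×423×38 mm slab with its top at z = 472 mm, on four 42×42 mm corner legs (flush with the seat edges, standing on z = 0). A flat backrest 32 mm thick, 544 mm tall, spans the full seat width and rises from the seat top along its +y edge, rear face flush with the rear of the seat.


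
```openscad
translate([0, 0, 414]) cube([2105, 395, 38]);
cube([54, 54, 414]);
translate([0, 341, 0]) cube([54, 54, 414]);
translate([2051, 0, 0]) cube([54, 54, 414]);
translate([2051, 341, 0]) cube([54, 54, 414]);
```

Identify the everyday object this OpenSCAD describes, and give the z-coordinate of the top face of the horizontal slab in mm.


A bench. The seat-top height is 452 mm.

A long slab on four corner posts — a bench. The slab sits at z = 414 with thickness 38, so the top is 414 + 38 = 452 mm.


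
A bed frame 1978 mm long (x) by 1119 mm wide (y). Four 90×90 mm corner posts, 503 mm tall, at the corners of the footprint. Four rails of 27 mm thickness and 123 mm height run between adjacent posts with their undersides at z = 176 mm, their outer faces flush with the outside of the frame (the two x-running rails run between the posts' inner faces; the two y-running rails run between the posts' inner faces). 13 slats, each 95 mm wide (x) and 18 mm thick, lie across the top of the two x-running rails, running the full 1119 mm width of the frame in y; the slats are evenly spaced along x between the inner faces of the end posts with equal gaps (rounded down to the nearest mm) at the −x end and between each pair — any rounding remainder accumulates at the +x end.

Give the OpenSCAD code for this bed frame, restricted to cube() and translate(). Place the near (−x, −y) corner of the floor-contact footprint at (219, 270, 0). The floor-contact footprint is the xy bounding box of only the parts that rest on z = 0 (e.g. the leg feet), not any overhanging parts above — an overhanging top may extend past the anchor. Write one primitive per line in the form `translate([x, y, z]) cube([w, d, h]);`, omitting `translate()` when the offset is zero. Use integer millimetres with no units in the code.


translate([219, 270, 0]) cube([90, 90, 503]);
translate([219, 1299, 0]) cube([90, 90, 503]);
translate([2107, 270, 0]) cube([90, 90, 503]);
translate([2107, 1299, 0]) cube([90, 90, 503]);
translate([309, 270, 176]) cube([1798, 27, 123]);
translate([309, 1362, 176]) cube([1798, 27, 123]);
translate([219, 360, 176]) cube([27, 939, 123]);
translate([2170, 360, 176]) cube([27, 939, 123]);
translate([349, 270, 299]) cube([95, 1119, 18]);
translate([484, 270, 299]) cube([95, 1119, 18]);
translate([619, 270, 299]) cube([95, 1119, 18]);
translate([754, 270, 299]) cube([95, 1119, 18]);
translate([889, 270, 299]) cube([95, 1119, 18]);
translate([1024, 270, 299]) cube([95, 1119, 18]);
translate([1159, 270, 299]) cube([95, 1119, 18]);
translate([1294, 270, 299]) cube([95, 1119, 18]);
translate([1429, 270, 299]) cube([95, 1119, 18]);
translate([1564, 270, 299]) cube([95, 1119, 18]);
translate([1699, 270, 299]) cube([95, 1119, 18]);
translate([1834, 270, 299]) cube([95, 1119, 18]);
translate([1969, 270, 299]) cube([95, 1119, 18]);


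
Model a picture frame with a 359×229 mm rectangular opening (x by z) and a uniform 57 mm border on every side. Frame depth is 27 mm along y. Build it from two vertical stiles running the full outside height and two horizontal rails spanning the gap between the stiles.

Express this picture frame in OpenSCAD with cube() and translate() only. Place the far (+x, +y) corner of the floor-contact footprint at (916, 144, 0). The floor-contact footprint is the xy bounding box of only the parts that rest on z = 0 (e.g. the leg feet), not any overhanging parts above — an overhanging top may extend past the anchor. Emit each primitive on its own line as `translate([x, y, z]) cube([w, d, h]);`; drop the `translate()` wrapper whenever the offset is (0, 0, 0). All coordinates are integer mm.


translate([443, 117, 0]) cube([57, 27, 343]);
translate([859, 117, 0]) cube([57, 27, 343]);
translate([500, 117, 0]) cube([359, 27, 57]);
translate([500, 117, 286]) cube([359, 27, 57]);


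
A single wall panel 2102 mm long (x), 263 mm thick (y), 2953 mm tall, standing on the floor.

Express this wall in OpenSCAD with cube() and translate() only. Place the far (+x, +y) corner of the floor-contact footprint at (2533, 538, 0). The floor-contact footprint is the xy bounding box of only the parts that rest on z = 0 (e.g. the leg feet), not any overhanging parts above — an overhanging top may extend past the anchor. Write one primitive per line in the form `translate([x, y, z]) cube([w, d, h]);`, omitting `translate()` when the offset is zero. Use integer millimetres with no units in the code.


translate([431, 275, 0]) cube([2102, 263, 2953]);


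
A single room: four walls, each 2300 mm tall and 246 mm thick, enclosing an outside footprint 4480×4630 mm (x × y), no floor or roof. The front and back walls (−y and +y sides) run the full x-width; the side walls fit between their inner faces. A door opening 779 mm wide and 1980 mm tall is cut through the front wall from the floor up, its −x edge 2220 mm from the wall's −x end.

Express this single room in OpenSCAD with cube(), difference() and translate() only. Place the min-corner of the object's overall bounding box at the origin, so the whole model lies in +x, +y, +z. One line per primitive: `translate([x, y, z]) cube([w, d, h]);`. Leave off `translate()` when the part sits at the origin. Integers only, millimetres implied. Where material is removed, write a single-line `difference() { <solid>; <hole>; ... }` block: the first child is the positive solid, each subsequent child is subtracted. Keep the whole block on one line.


difference() { cube([4480, 246, 2300]); translate([2220, 0, 0]) cube([779, 246, 1980]); }
translate([0, 4384, 0]) cube([4480, 246, 2300]);
translate([0, 246, 0]) cube([246, 4138, 2300]);
translate([4234, 246, 0]) cube([246, 4138, 2300]);


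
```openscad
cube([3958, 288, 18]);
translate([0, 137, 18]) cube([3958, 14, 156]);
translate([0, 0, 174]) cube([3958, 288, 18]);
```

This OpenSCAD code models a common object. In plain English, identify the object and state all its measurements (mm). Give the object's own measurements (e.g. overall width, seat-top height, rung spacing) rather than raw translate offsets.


An I-beam lying along x, 3958 mm long. Overall section height 192 mm. Two flanges 288 mm wide (y) and 18 mm thick, one on the floor and one at the top; a web 14 mm thick runs between them, centred on the flange width.


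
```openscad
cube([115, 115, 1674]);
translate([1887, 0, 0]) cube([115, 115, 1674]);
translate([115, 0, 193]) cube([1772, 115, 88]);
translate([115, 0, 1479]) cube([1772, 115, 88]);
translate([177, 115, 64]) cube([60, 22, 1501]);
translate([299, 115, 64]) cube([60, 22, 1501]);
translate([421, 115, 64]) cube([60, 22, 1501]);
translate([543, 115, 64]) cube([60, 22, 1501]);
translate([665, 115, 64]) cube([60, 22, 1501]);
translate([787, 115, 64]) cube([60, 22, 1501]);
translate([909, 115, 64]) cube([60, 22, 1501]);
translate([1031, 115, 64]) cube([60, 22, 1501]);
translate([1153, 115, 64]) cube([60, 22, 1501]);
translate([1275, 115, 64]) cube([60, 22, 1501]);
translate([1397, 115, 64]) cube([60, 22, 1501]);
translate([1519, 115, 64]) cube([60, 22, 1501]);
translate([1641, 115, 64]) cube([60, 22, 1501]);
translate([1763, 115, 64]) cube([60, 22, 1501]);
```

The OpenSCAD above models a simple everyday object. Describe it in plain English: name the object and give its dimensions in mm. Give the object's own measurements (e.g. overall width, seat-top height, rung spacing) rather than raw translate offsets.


A fence section. Two 115×115 mm posts, 1674 mm tall, stand on the floor with a clear span of 1772 mm between their inner faces. Two horizontal rails of 115×88 mm section span the gap between the posts with their undersides at z = 193 mm and z = 1479 mm, flush with the posts' −y face. 14 pickets, each 60 mm wide, 22 mm thick and 1501 mm tall, are fixed to the +y face of the rails with their bottoms at z = 64 mm, spaced across the span with a 62 mm gap after the −x post and between neighbouring pickets, with 64 mm left before the +x post.


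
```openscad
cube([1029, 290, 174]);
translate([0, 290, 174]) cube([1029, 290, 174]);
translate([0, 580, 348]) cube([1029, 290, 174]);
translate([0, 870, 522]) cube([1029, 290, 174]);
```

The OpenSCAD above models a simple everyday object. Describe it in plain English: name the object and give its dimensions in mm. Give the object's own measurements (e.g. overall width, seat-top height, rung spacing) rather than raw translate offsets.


A straight staircase of 4 solid steps. Each step is 1029 mm wide (x), 290 mm deep (y, the going) and 174 mm tall (the rise). The first step rests on the floor; each subsequent step sits one going further in +y and one rise higher in +z, directly behind and above the previous step with no overlap.


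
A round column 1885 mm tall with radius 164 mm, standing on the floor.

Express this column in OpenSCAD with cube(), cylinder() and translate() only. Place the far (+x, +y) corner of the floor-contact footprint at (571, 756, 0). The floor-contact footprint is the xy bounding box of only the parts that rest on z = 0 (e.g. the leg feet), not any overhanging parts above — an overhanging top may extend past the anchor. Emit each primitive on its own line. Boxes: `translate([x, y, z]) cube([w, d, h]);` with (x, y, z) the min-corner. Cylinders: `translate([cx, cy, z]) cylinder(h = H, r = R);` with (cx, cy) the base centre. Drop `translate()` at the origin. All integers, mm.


translate([407, 592, 0]) cylinder(h = 1885, r = 164);


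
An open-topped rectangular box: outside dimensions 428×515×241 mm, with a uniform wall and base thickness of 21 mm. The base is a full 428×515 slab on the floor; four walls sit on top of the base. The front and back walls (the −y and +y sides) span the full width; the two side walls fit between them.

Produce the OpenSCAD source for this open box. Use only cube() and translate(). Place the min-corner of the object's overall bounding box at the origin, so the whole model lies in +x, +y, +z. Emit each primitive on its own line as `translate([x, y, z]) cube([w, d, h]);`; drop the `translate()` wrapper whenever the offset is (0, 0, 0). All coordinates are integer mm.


cube([428, 515, 21]);
translate([0, 0, 21]) cube([428, 21, 220]);
translate([0, 494, 21]) cube([428, 21, 220]);
translate([0, 21, 21]) cube([21, 473, 220]);
translate([407, 21, 21]) cube([21, 473, 220]);


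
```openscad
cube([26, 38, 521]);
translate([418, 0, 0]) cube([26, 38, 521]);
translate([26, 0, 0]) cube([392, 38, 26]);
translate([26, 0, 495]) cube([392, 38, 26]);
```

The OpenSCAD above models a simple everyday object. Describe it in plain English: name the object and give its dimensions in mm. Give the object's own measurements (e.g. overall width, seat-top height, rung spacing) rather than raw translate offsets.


A rectangular picture frame lying in the x–z plane (depth along y). The opening is 392 mm wide (x) by 469 mm tall (z), surrounded by a border 26 mm wide on all four sides. The frame is 38 mm deep and is made of two full-height vertical stiles with two horizontal rails fitted between them.


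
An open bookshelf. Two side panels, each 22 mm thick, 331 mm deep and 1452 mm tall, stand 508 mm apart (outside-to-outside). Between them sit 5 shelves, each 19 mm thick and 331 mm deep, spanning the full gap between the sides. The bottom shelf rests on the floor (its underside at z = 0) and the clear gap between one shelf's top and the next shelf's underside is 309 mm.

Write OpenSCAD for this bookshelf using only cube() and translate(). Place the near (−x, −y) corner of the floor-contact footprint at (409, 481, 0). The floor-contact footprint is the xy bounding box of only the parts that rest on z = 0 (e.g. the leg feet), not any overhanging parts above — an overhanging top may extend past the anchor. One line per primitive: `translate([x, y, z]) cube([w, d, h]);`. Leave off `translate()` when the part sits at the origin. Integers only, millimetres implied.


translate([409, 481, 0]) cube([22, 331, 1452]);
translate([895, 481, 0]) cube([22, 331, 1452]);
translate([431, 481, 0]) cube([464, 331, 19]);
translate([431, 481, 328]) cube([464, 331, 19]);
translate([431, 481, 656]) cube([464, 331, 19]);
translate([431, 481, 984]) cube([464, 331, 19]);
translate([431, 481, 1312]) cube([464, 331, 19]);


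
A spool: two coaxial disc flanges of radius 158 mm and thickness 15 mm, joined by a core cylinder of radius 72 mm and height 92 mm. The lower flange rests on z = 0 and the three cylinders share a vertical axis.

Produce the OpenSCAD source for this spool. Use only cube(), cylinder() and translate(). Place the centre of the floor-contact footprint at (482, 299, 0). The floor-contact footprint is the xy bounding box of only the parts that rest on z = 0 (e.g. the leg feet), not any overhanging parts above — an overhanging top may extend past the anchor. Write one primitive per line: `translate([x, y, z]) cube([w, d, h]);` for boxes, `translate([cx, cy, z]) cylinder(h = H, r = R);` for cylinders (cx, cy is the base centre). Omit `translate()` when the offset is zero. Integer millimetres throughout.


translate([482, 299, 0]) cylinder(h = 15, r = 158);
translate([482, 299, 15]) cylinder(h = 92, r = 72);
translate([482, 299, 107]) cylinder(h = 15, r = 158);


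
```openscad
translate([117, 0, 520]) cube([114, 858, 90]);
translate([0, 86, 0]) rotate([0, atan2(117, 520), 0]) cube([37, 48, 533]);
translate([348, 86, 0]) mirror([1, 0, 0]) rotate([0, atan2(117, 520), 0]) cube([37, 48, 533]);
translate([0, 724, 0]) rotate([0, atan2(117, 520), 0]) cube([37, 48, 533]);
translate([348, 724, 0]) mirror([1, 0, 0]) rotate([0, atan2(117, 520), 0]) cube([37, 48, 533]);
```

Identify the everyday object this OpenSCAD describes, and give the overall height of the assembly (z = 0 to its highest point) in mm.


A sawhorse. The overall height is 610 mm.

A beam across two mirrored pairs of raked legs — a sawhorse. The beam's underside is at z = 520 (matching the legs' vertical rise in atan2(117, 520)) and the beam is 90 mm tall, so its top is at 520 + 90 = 610 mm. The raked legs top out at the beam's underside, so that is the highest point.


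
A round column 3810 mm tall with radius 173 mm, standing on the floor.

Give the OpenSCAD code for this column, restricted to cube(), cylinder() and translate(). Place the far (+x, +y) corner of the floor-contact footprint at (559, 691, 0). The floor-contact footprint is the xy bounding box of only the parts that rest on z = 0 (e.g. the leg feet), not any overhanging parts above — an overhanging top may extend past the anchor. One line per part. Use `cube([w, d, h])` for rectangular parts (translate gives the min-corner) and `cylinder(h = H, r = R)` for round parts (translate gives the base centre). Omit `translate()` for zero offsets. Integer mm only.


translate([386, 518, 0]) cylinder(h = 3810, r = 173);


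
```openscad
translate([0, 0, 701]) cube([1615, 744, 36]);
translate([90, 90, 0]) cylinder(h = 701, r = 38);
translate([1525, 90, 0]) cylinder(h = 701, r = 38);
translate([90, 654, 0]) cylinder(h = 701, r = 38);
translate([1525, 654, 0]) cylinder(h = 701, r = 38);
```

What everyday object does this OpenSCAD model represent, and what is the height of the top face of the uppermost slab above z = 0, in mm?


A table. The table height is 737 mm.

A 1615×744×36 slab sits at z = 701 on four Ø76 mm round legs — a table. The top surface is at 701 + 36 = 737 mm.


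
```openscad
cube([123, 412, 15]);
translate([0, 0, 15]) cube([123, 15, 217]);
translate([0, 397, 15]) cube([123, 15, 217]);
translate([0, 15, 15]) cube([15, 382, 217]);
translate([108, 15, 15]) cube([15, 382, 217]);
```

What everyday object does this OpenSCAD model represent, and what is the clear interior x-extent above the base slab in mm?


An open box. The internal width is 93 mm.

A 123×412 base slab with four walls standing on it — an open box. The base is 123 mm wide and the walls are 15 mm thick, so the internal width is 123 − 2 × 15 = 93 mm.


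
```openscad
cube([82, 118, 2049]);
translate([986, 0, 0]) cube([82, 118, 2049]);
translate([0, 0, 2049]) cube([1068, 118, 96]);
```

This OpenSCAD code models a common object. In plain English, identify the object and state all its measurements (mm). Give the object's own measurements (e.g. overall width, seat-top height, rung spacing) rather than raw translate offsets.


A door frame. The clear opening is 904 mm wide and 2049 mm high. Two 82 mm wide jambs, 118 mm deep, stand either side of the opening from the floor to the top of the opening. A 96 mm thick head sits across the top of both jambs, spanning the full outside width of the frame.


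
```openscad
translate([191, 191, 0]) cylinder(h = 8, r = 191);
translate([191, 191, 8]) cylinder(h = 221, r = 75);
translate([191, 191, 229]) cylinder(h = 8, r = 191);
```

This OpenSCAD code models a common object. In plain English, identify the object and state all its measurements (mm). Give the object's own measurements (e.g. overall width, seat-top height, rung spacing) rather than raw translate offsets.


A spool: two coaxial disc flanges of radius 191 mm and thickness 8 mm, joined by a core cylinder of radius 75 mm and height 221 mm. The lower flange rests on z = 0 and the three cylinders share a vertical axis.


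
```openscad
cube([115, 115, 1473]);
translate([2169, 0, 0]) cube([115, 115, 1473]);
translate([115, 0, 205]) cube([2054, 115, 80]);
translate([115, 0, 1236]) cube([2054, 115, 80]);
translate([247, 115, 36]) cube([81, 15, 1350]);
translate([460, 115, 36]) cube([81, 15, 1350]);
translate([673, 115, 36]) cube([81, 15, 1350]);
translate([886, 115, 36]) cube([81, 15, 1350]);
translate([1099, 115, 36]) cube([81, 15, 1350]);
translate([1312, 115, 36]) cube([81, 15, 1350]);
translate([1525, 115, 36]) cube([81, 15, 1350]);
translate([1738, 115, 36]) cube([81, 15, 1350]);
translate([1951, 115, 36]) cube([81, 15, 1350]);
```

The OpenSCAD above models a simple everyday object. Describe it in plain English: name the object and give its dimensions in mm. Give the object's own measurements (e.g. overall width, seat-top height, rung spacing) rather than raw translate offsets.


A fence section. Two 115×115 mm posts, 1473 mm tall, stand on the floor with a clear span of 2054 mm between their inner faces. Two horizontal rails of 115×80 mm section span the gap between the posts with their undersides at z = 205 mm and z = 1236 mm, flush with the posts' −y face. 9 pickets, each 81 mm wide, 15 mm thick and 1350 mm tall, are fixed to the +y face of the rails with their bottoms at z = 36 mm, spaced across the span with a 132 mm gap after the −x post and between neighbouring pickets, with 137 mm left before the +x post.


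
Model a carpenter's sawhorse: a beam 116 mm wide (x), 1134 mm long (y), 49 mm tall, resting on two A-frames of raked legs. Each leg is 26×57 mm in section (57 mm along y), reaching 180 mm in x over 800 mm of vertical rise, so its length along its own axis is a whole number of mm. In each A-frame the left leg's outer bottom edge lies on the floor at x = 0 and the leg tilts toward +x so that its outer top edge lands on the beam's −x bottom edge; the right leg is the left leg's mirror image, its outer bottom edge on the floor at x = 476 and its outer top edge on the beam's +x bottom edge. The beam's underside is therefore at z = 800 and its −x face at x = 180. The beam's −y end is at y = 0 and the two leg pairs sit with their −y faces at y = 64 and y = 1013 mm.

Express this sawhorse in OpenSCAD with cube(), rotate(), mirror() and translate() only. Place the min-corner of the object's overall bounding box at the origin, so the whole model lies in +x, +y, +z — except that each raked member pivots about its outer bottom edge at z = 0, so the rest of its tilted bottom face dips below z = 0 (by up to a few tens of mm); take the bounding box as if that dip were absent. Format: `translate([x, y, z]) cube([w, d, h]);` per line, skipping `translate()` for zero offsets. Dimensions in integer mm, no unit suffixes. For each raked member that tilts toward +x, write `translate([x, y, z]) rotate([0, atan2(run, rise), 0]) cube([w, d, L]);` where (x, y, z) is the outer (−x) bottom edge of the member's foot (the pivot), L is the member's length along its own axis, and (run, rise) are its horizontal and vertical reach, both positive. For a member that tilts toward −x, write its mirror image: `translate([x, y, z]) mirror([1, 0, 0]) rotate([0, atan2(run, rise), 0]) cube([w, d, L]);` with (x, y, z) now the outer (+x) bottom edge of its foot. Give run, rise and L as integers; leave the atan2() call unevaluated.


// leg length = √(180² + 800²) = 820
// right-leg outer foot x = 2·180 + 116 = 476
// beam min-corner = (180, 0, 800)
translate([180, 0, 800]) cube([116, 1134, 49]);
translate([0, 64, 0]) rotate([0, atan2(180, 800), 0]) cube([26, 57, 820]);
translate([476, 64, 0]) mirror([1, 0, 0]) rotate([0, atan2(180, 800), 0]) cube([26, 57, 820]);
translate([0, 1013, 0]) rotate([0, atan2(180, 800), 0]) cube([26, 57, 820]);
translate([476, 1013, 0]) mirror([1, 0, 0]) rotate([0, atan2(180, 800), 0]) cube([26, 57, 820]);


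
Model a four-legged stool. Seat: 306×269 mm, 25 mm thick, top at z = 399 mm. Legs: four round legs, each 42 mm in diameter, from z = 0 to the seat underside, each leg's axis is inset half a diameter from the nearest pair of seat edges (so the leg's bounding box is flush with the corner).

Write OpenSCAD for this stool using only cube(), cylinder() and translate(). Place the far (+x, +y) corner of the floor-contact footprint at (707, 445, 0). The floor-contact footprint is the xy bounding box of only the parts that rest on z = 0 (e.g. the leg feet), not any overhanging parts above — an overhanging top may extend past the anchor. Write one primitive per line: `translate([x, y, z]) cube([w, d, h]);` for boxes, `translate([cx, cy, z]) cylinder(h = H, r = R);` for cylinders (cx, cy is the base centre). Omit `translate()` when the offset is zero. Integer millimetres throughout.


translate([401, 176, 374]) cube([306, 269, 25]);
translate([422, 197, 0]) cylinder(h = 374, r = 21);
translate([686, 197, 0]) cylinder(h = 374, r = 21);
translate([422, 424, 0]) cylinder(h = 374, r = 21);
translate([686, 424, 0]) cylinder(h = 374, r = 21);


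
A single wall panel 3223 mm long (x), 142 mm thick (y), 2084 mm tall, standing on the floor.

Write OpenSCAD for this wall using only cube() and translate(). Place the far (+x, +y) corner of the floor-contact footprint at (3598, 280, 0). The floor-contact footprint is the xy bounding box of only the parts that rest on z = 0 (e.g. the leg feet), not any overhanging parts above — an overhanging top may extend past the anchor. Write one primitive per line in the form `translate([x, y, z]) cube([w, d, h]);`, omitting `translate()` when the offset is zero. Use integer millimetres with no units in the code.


translate([375, 138, 0]) cube([3223, 142, 2084]);


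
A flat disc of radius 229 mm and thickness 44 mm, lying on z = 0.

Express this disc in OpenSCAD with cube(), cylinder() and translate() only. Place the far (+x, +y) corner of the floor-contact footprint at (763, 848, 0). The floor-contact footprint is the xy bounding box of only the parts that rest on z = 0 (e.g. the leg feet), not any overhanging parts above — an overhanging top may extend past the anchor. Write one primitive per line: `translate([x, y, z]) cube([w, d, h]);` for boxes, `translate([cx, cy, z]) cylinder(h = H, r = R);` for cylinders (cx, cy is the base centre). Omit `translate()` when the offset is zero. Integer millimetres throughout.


translate([534, 619, 0]) cylinder(h = 44, r = 229);


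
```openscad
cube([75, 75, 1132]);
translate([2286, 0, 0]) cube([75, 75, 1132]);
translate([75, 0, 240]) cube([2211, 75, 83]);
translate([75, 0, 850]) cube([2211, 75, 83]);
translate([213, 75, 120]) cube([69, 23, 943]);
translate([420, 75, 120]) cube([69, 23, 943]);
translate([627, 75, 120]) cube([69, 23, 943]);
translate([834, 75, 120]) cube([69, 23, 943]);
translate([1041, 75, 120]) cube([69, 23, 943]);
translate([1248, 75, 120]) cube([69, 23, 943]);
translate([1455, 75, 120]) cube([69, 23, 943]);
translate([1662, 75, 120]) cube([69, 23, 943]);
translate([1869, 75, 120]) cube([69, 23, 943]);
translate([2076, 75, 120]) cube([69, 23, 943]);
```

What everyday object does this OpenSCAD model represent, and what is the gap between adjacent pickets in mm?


A fence section. The picket gap is 138 mm.

Two posts, two rails, 10 pickets — a fence section. Span 2211 mm holds 10 pickets of 69 mm with 11 equal gaps: ⌊(2211 − 10·69) / 11⌋ = 138 mm.


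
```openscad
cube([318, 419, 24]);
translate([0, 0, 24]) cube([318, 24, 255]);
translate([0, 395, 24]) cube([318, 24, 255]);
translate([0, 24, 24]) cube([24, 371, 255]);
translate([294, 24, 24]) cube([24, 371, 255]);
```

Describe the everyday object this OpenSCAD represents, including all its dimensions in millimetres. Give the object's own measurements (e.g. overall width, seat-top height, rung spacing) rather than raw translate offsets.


An open-topped rectangular box: outside dimensions 318×419×279 mm, with a uniform wall and base thickness of 24 mm. The base is a full 318×419 slab on the floor; four walls sit on top of the base. The front and back walls (the −y and +y sides) span the full width; the two side walls fit between them.


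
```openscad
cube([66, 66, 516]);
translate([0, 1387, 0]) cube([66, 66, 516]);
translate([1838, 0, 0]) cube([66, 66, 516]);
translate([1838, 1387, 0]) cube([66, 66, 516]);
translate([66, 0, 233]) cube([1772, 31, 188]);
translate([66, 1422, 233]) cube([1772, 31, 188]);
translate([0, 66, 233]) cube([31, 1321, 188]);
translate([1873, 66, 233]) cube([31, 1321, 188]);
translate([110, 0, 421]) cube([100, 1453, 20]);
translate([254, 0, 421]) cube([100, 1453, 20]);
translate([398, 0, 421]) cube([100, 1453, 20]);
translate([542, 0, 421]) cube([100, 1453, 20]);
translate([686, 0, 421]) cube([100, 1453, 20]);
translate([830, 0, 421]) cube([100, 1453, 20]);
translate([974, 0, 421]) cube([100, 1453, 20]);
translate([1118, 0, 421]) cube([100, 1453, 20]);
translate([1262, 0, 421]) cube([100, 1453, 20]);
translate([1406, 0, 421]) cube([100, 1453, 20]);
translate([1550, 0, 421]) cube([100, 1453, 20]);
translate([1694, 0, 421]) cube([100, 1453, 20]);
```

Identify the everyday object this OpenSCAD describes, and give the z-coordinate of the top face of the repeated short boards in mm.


A bed frame. The slat-top height is 441 mm.

Four posts, four rails, and a row of slats — a bed frame. Slats sit on the rails at z = 233 + 188 = 421; with slat thickness 20, the top is 441 mm.


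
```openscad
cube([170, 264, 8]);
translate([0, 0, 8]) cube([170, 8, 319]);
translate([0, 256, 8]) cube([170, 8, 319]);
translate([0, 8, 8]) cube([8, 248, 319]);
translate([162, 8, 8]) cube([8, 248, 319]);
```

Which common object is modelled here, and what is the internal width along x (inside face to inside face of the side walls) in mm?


An open box. The internal width is 154 mm.

A 170×264 base slab with four walls standing on it — an open box. The base is 170 mm wide and the walls are 8 mm thick, so the internal width is 170 − 2 × 8 = 154 mm.


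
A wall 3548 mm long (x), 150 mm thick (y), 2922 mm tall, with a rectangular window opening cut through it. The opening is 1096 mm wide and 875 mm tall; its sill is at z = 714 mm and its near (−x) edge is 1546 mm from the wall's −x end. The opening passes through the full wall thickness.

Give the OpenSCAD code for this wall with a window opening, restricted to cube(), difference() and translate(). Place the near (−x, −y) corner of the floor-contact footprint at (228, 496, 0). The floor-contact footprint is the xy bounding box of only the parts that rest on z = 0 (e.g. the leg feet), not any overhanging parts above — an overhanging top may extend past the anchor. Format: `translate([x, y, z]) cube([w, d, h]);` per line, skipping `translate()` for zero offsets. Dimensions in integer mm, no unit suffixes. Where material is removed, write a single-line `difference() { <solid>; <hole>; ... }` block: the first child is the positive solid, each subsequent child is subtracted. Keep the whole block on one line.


difference() { translate([228, 496, 0]) cube([3548, 150, 2922]); translate([1774, 496, 714]) cube([1096, 150, 875]); }


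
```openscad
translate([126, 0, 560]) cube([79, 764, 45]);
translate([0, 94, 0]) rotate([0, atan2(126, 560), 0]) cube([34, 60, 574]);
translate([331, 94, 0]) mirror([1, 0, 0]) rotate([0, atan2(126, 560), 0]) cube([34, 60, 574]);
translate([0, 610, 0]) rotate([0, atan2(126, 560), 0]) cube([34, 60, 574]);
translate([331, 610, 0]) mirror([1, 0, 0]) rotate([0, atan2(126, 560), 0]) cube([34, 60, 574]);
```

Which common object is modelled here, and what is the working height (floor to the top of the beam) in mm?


A sawhorse. The overall height is 605 mm.

A beam across two mirrored pairs of raked legs — a sawhorse. The beam's underside is at z = 560 (matching the legs' vertical rise in atan2(126, 560)) and the beam is 45 mm tall, so its top is at 560 + 45 = 605 mm. The raked legs top out at the beam's underside, so that is the highest point.


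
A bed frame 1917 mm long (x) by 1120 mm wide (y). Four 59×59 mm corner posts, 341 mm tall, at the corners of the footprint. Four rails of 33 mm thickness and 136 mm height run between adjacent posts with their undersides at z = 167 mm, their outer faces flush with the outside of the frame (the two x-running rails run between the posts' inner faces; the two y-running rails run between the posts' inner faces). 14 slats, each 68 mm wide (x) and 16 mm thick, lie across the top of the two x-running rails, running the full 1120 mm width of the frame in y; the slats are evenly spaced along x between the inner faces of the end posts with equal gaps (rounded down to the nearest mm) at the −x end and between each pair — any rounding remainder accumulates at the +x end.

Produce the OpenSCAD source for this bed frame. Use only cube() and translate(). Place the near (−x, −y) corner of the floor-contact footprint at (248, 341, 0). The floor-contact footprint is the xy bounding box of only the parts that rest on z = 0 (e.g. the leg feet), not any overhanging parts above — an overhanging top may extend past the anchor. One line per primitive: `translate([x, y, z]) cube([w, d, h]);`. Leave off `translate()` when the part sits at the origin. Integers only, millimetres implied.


translate([248, 341, 0]) cube([59, 59, 341]);
translate([248, 1402, 0]) cube([59, 59, 341]);
translate([2106, 341, 0]) cube([59, 59, 341]);
translate([2106, 1402, 0]) cube([59, 59, 341]);
translate([307, 341, 167]) cube([1799, 33, 136]);
translate([307, 1428, 167]) cube([1799, 33, 136]);
translate([248, 400, 167]) cube([33, 1002, 136]);
translate([2132, 400, 167]) cube([33, 1002, 136]);
translate([363, 341, 303]) cube([68, 1120, 16]);
translate([487, 341, 303]) cube([68, 1120, 16]);
translate([611, 341, 303]) cube([68, 1120, 16]);
translate([735, 341, 303]) cube([68, 1120, 16]);
translate([859, 341, 303]) cube([68, 1120, 16]);
translate([983, 341, 303]) cube([68, 1120, 16]);
translate([1107, 341, 303]) cube([68, 1120, 16]);
translate([1231, 341, 303]) cube([68, 1120, 16]);
translate([1355, 341, 303]) cube([68, 1120, 16]);
translate([1479, 341, 303]) cube([68, 1120, 16]);
translate([1603, 341, 303]) cube([68, 1120, 16]);
translate([1727, 341, 303]) cube([68, 1120, 16]);
translate([1851, 341, 303]) cube([68, 1120, 16]);
translate([1975, 341, 303]) cube([68, 1120, 16]);


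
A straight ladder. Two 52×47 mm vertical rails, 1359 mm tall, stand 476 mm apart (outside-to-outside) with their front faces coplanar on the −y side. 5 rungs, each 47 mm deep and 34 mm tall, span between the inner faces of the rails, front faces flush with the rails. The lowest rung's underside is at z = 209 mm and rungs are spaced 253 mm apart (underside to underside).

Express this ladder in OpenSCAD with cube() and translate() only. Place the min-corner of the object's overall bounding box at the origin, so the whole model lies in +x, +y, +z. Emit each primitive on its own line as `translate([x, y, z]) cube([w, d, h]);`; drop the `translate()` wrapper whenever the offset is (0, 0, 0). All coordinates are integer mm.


// rung span = 476 - 2*52 = 372
// rung[k] z = 209 + k*253
cube([52, 47, 1359]);
translate([424, 0, 0]) cube([52, 47, 1359]);
translate([52, 0, 209]) cube([372, 47, 34]);
translate([52, 0, 462]) cube([372, 47, 34]);
translate([52, 0, 715]) cube([372, 47, 34]);
translate([52, 0, 968]) cube([372, 47, 34]);
translate([52, 0, 1221]) cube([372, 47, 34]);


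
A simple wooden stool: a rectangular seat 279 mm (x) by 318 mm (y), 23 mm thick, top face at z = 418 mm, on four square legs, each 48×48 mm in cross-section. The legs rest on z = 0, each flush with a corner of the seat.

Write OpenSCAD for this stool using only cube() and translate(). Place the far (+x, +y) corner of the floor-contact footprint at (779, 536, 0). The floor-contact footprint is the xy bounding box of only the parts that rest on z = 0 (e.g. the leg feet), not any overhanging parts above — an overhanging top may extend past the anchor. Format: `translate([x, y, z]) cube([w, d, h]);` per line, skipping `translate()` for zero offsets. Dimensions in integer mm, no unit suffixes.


translate([500, 218, 395]) cube([279, 318, 23]);
translate([500, 218, 0]) cube([48, 48, 395]);
translate([731, 218, 0]) cube([48, 48, 395]);
translate([500, 488, 0]) cube([48, 48, 395]);
translate([731, 488, 0]) cube([48, 48, 395]);
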